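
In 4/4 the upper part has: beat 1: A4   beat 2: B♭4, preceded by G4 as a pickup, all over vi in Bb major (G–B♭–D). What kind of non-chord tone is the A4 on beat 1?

Passing tone.

The harmony at that moment is G minor triad (G, B♭, D); A4 is not a chord tone.
It is approached by step up from G4 and left by step up to B♭4.
Step in, step out in the same direction — a passing tone.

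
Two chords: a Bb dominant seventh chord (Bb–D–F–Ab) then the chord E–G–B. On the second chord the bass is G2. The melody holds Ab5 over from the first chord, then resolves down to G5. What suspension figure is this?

At the second chord the bass is G2. The suspended Ab5 lies a ninth above the bass; after resolving down by step to G5, the interval above the bass becomes an octave.
Suspension figures are named by those two intervals: 9–8.

9–8 suspension.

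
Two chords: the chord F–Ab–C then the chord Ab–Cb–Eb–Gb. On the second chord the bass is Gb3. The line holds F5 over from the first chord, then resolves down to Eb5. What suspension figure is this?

At the second chord the bass is Gb3. The suspended F5 lies a seventh above the bass; after resolving down by step to Eb5, the interval above the bass becomes a sixth.
Suspension figures are named by those two intervals: 7–6.

7–6 suspension.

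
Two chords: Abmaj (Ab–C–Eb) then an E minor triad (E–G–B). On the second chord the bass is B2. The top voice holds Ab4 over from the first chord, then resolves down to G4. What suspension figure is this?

7–6 suspension.

At the second chord the bass is B2. The suspended Ab4 lies a seventh above the bass; after resolving down by step to G4, the interval above the bass becomes a sixth.
Suspension figures are named by those two intervals: 7–6.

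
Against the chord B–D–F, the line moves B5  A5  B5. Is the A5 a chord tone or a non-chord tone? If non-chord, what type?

The harmony at that moment is B diminished triad (B, D, F); A5 is not a chord tone.
It is approached by step down from B5 and left by step up to B5.
Step away and step back to the same note — a neighbor tone (lower neighbor).

Non-chord tone — a neighbor tone.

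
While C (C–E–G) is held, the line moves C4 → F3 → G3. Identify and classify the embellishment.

F3 is an appoggiatura.

The harmony at that moment is C major triad (C, E, G); F3 is not a chord tone.
It is approached by leap down from C4 and left by step up to G3.
Leap in, step out — an appoggiatura.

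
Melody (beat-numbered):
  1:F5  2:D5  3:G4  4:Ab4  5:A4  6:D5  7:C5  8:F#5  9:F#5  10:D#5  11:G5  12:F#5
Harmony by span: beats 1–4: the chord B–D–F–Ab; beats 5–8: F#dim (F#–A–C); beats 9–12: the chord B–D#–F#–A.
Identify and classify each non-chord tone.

The harmony at that moment is B diminished seventh chord (B, D, F, Ab); G4 is not a chord tone.
It is approached by leap down from D5 and left by step up to Ab4.
Leap in, step out — an appoggiatura.
The harmony at that moment is F# diminished triad (F#, A, C); D5 is not a chord tone.
It is approached by leap up from A4 and left by step down to C5.
Leap in, step out — an appoggiatura.
The harmony at that moment is B dominant seventh chord (B, D#, F#, A); G5 is not a chord tone.
It is approached by leap up from D#5 and left by step down to F#5.
Leap in, step out — an appoggiatura.

G4 (beat 3) — appoggiatura; D5 (beat 6) — appoggiatura; G5 (beat 11) — appoggiatura.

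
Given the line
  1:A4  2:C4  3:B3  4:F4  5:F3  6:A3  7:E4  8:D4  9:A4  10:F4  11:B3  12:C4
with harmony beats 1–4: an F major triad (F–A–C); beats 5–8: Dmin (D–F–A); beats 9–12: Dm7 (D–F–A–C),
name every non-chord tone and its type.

The harmony at that moment is F major triad (F, A, C); B3 is not a chord tone.
It is approached by step down from C4 and left by leap up to F4.
Step in, leap out — an escape tone.
The harmony at that moment is D minor triad (D, F, A); E4 is not a chord tone.
It is approached by leap up from A3 and left by step down to D4.
Leap in, step out — an appoggiatura.
The harmony at that moment is D minor seventh chord (D, F, A, C); B3 is not a chord tone.
It is approached by leap down from F4 and left by step up to C4.
Leap in, step out — an appoggiatura.

B3 (beat 3) — escape tone; E4 (beat 7) — appoggiatura; B3 (beat 11) — appoggiatura.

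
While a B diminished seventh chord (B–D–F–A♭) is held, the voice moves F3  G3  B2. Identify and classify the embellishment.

G3 is an escape tone.

The harmony at that moment is B diminished seventh chord (B, D, F, A♭); G3 is not a chord tone.
It is approached by step up from F3 and left by leap down to B2.
Step in, leap out — an escape tone.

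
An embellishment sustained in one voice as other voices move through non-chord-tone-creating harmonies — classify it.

Approach: none. Departure: none — a single pitch is sustained while the chords change around it, passing through harmonies that do not contain it.
No melodic motion at all; the dissonance is created entirely by the moving harmonies against the stationary note — a pedal tone (pedal point).

Pedal tone.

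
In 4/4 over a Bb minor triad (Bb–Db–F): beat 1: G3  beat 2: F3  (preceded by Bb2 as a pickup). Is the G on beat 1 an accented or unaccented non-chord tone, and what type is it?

The harmony at that moment is Bb minor triad (Bb, Db, F); G3 is not a chord tone.
It is approached by leap up from Bb2 and left by step down to F3.
Leap in, step out — an appoggiatura.
It falls on the downbeat, so it is accented.

Accented appoggiatura.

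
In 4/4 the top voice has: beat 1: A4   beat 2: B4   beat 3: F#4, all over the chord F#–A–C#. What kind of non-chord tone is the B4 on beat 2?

The harmony at that moment is F# minor triad (F#, A, C#); B4 is not a chord tone.
It is approached by step up from A4 and left by leap down to F#4.
Step in, leap out, on a weak beat — an escape tone.

Escape tone.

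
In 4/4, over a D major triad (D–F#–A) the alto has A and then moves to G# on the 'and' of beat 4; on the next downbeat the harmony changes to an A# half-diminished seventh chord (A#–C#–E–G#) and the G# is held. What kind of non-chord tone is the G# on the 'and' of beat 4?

The harmony at that moment is D major triad (D, F#, A); G# is not a chord tone.
It is approached by step down from A and then sustained as the same pitch into the next harmony.
Arriving early and becoming a chord tone when the harmony changes — an anticipation.

Anticipation.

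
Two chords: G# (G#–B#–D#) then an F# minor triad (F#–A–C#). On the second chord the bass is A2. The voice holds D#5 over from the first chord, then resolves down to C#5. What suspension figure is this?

4–3 suspension.

At the second chord the bass is A2. The suspended D#5 lies a fourth above the bass; after resolving down by step to C#5, the interval above the bass becomes a third.
Suspension figures are named by those two intervals: 4–3.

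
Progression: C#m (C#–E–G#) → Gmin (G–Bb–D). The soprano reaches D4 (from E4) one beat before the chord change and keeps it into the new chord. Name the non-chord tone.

D4 is an anticipation.

The harmony at that moment is C# minor triad (C#, E, G#); D4 is not a chord tone.
It is approached by step down from E4 and then sustained as the same pitch into the next harmony.
Arriving early and becoming a chord tone when the harmony changes — an anticipation.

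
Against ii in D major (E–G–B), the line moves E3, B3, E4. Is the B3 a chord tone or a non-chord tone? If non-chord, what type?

Chord tone (the fifth of E minor triad).

E minor triad contains E, G, B; B is the fifth, so it is a chord tone.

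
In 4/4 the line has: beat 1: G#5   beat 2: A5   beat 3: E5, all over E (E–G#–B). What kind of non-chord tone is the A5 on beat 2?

The harmony at that moment is E major triad (E, G#, B); A5 is not a chord tone.
It is approached by step up from G#5 and left by leap down to E5.
Step in, leap out, on a weak beat — an escape tone.

Escape tone.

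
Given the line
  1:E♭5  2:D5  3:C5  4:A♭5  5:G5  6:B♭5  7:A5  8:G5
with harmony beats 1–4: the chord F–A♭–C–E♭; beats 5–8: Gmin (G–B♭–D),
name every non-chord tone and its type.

D5 (beat 2) — passing tone; A5 (beat 7) — passing tone.

The harmony at that moment is F minor seventh chord (F, A♭, C, E♭); D5 is not a chord tone.
It is approached by step down from E♭5 and left by step down to C5.
Step in, step out in the same direction — a passing tone.
The harmony at that moment is G minor triad (G, B♭, D); A5 is not a chord tone.
It is approached by step down from B♭5 and left by step down to G5.
Step in, step out in the same direction — a passing tone.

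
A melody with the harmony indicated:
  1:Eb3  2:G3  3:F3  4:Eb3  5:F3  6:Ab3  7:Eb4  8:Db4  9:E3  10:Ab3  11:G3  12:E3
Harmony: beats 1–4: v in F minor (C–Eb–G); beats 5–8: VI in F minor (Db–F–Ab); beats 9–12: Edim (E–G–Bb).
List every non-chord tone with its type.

The harmony at that moment is C minor triad (C, Eb, G); F3 is not a chord tone.
It is approached by step down from G3 and left by step down to Eb3.
Step in, step out in the same direction — a passing tone.
The harmony at that moment is Db major triad (Db, F, Ab); Eb4 is not a chord tone.
It is approached by leap up from Ab3 and left by step down to Db4.
Leap in, step out — an appoggiatura.
The harmony at that moment is E diminished triad (E, G, Bb); Ab3 is not a chord tone.
It is approached by leap up from E3 and left by step down to G3.
Leap in, step out — an appoggiatura.

F3 (beat 3) — passing tone; Eb4 (beat 7) — appoggiatura; Ab3 (beat 10) — appoggiatura.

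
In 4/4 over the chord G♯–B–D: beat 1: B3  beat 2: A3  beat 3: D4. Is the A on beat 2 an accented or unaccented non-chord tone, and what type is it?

The harmony at that moment is G♯ diminished triad (G♯, B, D); A3 is not a chord tone.
It is approached by step down from B3 and left by leap up to D4.
Step in, leap out — an escape tone.
It falls on a weak beat, so it is unaccented.

Unaccented escape tone.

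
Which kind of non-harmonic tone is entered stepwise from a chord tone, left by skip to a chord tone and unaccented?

Approach: by step. Departure: by leap. Metric position: weak.
Step in, leap out, from a weak position — an escape tone (échappée). (It is the mirror image of the appoggiatura, which leaps in and steps out on a strong beat.)

Escape tone.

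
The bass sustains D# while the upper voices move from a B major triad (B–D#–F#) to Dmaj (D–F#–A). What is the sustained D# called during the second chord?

The harmony at that moment is D major triad (D, F#, A); D# is not a chord tone.
It is held over (the same pitch as the preceding D#) and then sustained as the same pitch into the next harmony.
Sustained through a change of harmony — a pedal tone.

Pedal tone (pedal point).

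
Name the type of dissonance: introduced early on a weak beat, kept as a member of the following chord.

Approach: ahead of the chord change (typically by step), so it is dissonant against the current harmony. Departure: none — the same pitch is restated or held and is a chord tone of the new harmony.
Dissonant first, consonant once the harmony catches up: the note simply arrives early — an anticipation. (The reverse timing, consonant first and dissonant after the change, would be a suspension or retardation.)

Anticipation.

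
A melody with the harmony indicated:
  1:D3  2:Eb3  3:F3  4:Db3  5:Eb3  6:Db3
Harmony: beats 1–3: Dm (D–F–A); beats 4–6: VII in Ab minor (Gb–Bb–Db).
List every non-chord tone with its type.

Eb3 (beat 2) — passing tone; Eb3 (beat 5) — neighbor tone.

The harmony at that moment is D minor triad (D, F, A); Eb3 is not a chord tone.
It is approached by step up from D3 and left by step up to F3.
Step in, step out in the same direction — a passing tone.
The harmony at that moment is Gb major triad (Gb, Bb, Db); Eb3 is not a chord tone.
It is approached by step up from Db3 and left by step down to Db3.
Step away and step back to the same note — a neighbor tone (upper neighbor).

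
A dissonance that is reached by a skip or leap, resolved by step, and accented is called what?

Approach: by leap. Departure: by step. Metric position: strong.
Leap in, step out, in a metrically strong position — an appoggiatura. (It is the mirror image of the escape tone, which steps in and leaps out from a weak position.)

Appoggiatura.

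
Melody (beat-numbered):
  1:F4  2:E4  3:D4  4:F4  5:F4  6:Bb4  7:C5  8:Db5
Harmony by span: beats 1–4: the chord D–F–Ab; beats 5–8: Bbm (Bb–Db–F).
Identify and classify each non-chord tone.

The harmony at that moment is D diminished triad (D, F, Ab); E4 is not a chord tone.
It is approached by step down from F4 and left by step down to D4.
Step in, step out in the same direction — a passing tone.
The harmony at that moment is Bb minor triad (Bb, Db, F); C5 is not a chord tone.
It is approached by step up from Bb4 and left by step up to Db5.
Step in, step out in the same direction — a passing tone.

E4 (beat 2) — passing tone; C5 (beat 7) — passing tone.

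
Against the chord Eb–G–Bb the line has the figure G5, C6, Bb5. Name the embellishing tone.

The harmony at that moment is Eb major triad (Eb, G, Bb); C6 is not a chord tone.
It is approached by leap up from G5 and left by step down to Bb5.
Leap in, step out — an appoggiatura.

C6 is an appoggiatura.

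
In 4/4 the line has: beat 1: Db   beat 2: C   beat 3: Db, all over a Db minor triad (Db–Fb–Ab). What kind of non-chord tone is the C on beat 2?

Lower neighbor tone.

The harmony at that moment is Db minor triad (Db, Fb, Ab); C is not a chord tone.
It is approached by step down from Db and left by step up to Db.
Step away and step back to the same note — a neighbor tone (lower neighbor).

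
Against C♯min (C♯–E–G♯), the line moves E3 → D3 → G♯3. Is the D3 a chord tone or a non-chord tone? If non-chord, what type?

The harmony at that moment is C♯ minor triad (C♯, E, G♯); D3 is not a chord tone.
It is approached by step down from E3 and left by leap up to G♯3.
Step in, leap out — an escape tone.

Non-chord tone — an escape tone.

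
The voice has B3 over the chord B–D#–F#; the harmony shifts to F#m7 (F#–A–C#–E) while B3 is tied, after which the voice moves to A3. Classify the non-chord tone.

The harmony at that moment is F# minor seventh chord (F#, A, C#, E); B3 is not a chord tone.
It is held over (the same pitch as the preceding B3) and left by step down to A3.
Held over from the previous chord and resolving down by step — a suspension.

B3 is a suspension.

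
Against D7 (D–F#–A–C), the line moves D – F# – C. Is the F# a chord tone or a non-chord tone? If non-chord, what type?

D dominant seventh chord contains D, F#, A, C; F# is the third, so it is a chord tone.

Chord tone (the third of D dominant seventh chord).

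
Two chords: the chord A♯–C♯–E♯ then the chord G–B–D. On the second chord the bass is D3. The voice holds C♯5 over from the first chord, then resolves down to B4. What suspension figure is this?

At the second chord the bass is D3. The suspended C♯5 lies a seventh above the bass; after resolving down by step to B4, the interval above the bass becomes a sixth.
Suspension figures are named by those two intervals: 7–6.

7–6 suspension.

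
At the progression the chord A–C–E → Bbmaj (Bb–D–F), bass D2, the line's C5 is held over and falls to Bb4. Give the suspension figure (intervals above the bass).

At the second chord the bass is D2. The suspended C5 lies a seventh above the bass; after resolving down by step to Bb4, the interval above the bass becomes a sixth.
Suspension figures are named by those two intervals: 7–6.

7–6 suspension.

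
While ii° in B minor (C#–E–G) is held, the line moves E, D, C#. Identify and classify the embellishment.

D is a passing tone.

The harmony at that moment is C# diminished triad (C#, E, G); D is not a chord tone.
It is approached by step down from E and left by step down to C#.
Step in, step out in the same direction — a passing tone.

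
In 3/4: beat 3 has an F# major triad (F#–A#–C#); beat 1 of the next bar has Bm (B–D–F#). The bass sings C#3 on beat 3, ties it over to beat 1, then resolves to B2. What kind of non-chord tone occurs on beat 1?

Suspension.

The harmony at that moment is B minor triad (B, D, F#); C#3 is not a chord tone.
It is held over (the same pitch as the preceding C#3) and left by step down to B2.
Held over from the previous chord and resolving down by step — a suspension.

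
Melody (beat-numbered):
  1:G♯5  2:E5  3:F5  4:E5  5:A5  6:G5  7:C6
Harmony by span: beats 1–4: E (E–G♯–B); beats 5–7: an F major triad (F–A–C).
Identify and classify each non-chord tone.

F5 (beat 3) — neighbor tone; G5 (beat 6) — escape tone.

The harmony at that moment is E major triad (E, G♯, B); F5 is not a chord tone.
It is approached by step up from E5 and left by step down to E5.
Step away and step back to the same note — a neighbor tone (upper neighbor).
The harmony at that moment is F major triad (F, A, C); G5 is not a chord tone.
It is approached by step down from A5 and left by leap up to C6.
Step in, leap out — an escape tone.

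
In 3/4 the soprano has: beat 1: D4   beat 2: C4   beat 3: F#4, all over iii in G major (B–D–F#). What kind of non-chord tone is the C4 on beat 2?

The harmony at that moment is B minor triad (B, D, F#); C4 is not a chord tone.
It is approached by step down from D4 and left by leap up to F#4.
Step in, leap out, on a weak beat — an escape tone.

Escape tone.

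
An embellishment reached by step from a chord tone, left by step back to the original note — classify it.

Approach: by step. Departure: by step in the opposite direction, back to the starting pitch.
Stepwise on both sides but reversing to return to the same chord tone — a neighbor tone. (Had it continued onward in the same direction it would be a passing tone instead.)

Neighbor tone.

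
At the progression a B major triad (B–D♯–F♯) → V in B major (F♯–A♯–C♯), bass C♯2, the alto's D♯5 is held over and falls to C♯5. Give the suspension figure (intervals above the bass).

9–8 suspension.

At the second chord the bass is C♯2. The suspended D♯5 lies a ninth above the bass; after resolving down by step to C♯5, the interval above the bass becomes an octave.
Suspension figures are named by those two intervals: 9–8.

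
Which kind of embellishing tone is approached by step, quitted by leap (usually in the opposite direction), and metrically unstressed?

Approach: by step. Departure: by leap. Metric position: weak.
Step in, leap out, from a weak position — an escape tone (échappée). (It is the mirror image of the appoggiatura, which leaps in and steps out on a strong beat.)

Escape tone.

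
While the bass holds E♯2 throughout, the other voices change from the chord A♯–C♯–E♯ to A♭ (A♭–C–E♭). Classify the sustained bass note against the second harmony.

Pedal tone (pedal point).

The harmony at that moment is A♭ major triad (A♭, C, E♭); E♯2 is not a chord tone.
It is held over (the same pitch as the preceding E♯2) and then sustained as the same pitch into the next harmony.
Sustained through a change of harmony — a pedal tone.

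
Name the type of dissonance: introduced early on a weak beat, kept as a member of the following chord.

Approach: ahead of the chord change (typically by step), so it is dissonant against the current harmony. Departure: none — the same pitch is restated or held and is a chord tone of the new harmony.
Dissonant first, consonant once the harmony catches up: the note simply arrives early — an anticipation. (The reverse timing, consonant first and dissonant after the change, would be a suspension or retardation.)

Anticipation.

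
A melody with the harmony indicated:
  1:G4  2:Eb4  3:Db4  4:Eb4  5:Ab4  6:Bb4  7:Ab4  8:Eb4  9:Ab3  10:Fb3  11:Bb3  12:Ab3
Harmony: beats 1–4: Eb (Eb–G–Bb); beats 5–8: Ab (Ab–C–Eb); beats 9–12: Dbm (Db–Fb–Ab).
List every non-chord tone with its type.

The harmony at that moment is Eb major triad (Eb, G, Bb); Db4 is not a chord tone.
It is approached by step down from Eb4 and left by step up to Eb4.
Step away and step back to the same note — a neighbor tone (lower neighbor).
The harmony at that moment is Ab major triad (Ab, C, Eb); Bb4 is not a chord tone.
It is approached by step up from Ab4 and left by step down to Ab4.
Step away and step back to the same note — a neighbor tone (upper neighbor).
The harmony at that moment is Db minor triad (Db, Fb, Ab); Bb3 is not a chord tone.
It is approached by leap up from Fb3 and left by step down to Ab3.
Leap in, step out — an appoggiatura.

Db4 (beat 3) — neighbor tone; Bb4 (beat 6) — neighbor tone; Bb3 (beat 11) — appoggiatura.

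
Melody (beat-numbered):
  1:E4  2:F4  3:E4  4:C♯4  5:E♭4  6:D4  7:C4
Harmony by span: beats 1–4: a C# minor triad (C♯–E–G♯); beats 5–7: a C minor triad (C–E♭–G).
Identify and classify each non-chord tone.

F4 (beat 2) — neighbor tone; D4 (beat 6) — passing tone.

The harmony at that moment is C♯ minor triad (C♯, E, G♯); F4 is not a chord tone.
It is approached by step up from E4 and left by step down to E4.
Step away and step back to the same note — a neighbor tone (upper neighbor).
The harmony at that moment is C minor triad (C, E♭, G); D4 is not a chord tone.
It is approached by step down from E♭4 and left by step down to C4.
Step in, step out in the same direction — a passing tone.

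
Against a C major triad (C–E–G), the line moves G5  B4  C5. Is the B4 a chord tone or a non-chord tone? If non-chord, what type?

Non-chord tone — an appoggiatura.

The harmony at that moment is C major triad (C, E, G); B4 is not a chord tone.
It is approached by leap down from G5 and left by step up to C5.
Leap in, step out — an appoggiatura.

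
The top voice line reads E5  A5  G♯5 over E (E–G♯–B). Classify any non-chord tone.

The harmony at that moment is E major triad (E, G♯, B); A5 is not a chord tone.
It is approached by leap up from E5 and left by step down to G♯5.
Leap in, step out — an appoggiatura.

A5 is an appoggiatura.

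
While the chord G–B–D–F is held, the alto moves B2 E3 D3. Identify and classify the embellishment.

E3 is an appoggiatura.

The harmony at that moment is G dominant seventh chord (G, B, D, F); E3 is not a chord tone.
It is approached by leap up from B2 and left by step down to D3.
Leap in, step out — an appoggiatura.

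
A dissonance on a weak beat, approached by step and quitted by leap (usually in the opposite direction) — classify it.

Escape tone.

Approach: by step. Departure: by leap. Metric position: weak.
Step in, leap out, from a weak position — an escape tone (échappée). (It is the mirror image of the appoggiatura, which leaps in and steps out on a strong beat.)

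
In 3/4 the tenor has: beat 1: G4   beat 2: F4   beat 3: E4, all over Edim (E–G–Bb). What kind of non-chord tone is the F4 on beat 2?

Passing tone.

The harmony at that moment is E diminished triad (E, G, Bb); F4 is not a chord tone.
It is approached by step down from G4 and left by step down to E4.
Step in, step out in the same direction — a passing tone.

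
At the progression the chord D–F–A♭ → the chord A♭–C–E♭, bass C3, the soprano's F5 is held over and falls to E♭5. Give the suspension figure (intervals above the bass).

4–3 suspension.

At the second chord the bass is C3. The suspended F5 lies a fourth above the bass; after resolving down by step to E♭5, the interval above the bass becomes a third.
Suspension figures are named by those two intervals: 4–3.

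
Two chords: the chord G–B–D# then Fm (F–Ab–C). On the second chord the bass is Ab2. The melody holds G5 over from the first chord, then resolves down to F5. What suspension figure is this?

At the second chord the bass is Ab2. The suspended G5 lies a seventh above the bass; after resolving down by step to F5, the interval above the bass becomes a sixth.
Suspension figures are named by those two intervals: 7–6.

7–6 suspension.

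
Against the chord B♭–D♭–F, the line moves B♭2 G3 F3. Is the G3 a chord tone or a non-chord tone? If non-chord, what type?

Non-chord tone — an appoggiatura.

The harmony at that moment is B♭ minor triad (B♭, D♭, F); G3 is not a chord tone.
It is approached by leap up from B♭2 and left by step down to F3.
Leap in, step out — an appoggiatura.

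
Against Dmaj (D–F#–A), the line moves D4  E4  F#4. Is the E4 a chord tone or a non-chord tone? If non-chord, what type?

Non-chord tone — a passing tone.

The harmony at that moment is D major triad (D, F#, A); E4 is not a chord tone.
It is approached by step up from D4 and left by step up to F#4.
Step in, step out in the same direction — a passing tone.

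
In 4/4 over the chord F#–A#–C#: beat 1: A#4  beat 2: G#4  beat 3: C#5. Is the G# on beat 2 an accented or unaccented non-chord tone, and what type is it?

Unaccented escape tone.

The harmony at that moment is F# major triad (F#, A#, C#); G#4 is not a chord tone.
It is approached by step down from A#4 and left by leap up to C#5.
Step in, leap out — an escape tone.
It falls on a weak beat, so it is unaccented.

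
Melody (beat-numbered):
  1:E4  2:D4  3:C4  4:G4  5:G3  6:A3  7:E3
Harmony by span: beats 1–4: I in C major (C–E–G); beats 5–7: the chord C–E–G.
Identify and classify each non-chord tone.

The harmony at that moment is C major triad (C, E, G); D4 is not a chord tone.
It is approached by step down from E4 and left by step down to C4.
Step in, step out in the same direction — a passing tone.
The harmony at that moment is C major triad (C, E, G); A3 is not a chord tone.
It is approached by step up from G3 and left by leap down to E3.
Step in, leap out — an escape tone.

D4 (beat 2) — passing tone; A3 (beat 6) — escape tone.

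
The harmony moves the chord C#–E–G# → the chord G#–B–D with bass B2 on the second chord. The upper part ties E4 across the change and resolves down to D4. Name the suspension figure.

4–3 suspension.

At the second chord the bass is B2. The suspended E4 lies a fourth above the bass; after resolving down by step to D4, the interval above the bass becomes a third.
Suspension figures are named by those two intervals: 4–3.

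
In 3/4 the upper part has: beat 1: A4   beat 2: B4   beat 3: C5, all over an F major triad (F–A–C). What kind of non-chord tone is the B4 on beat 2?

The harmony at that moment is F major triad (F, A, C); B4 is not a chord tone.
It is approached by step up from A4 and left by step up to C5.
Step in, step out in the same direction — a passing tone.

Passing tone.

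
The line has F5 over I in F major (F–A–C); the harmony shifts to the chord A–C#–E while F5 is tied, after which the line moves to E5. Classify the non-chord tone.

F5 is a suspension.

The harmony at that moment is A major triad (A, C#, E); F5 is not a chord tone.
It is held over (the same pitch as the preceding F5) and left by step down to E5.
Held over from the previous chord and resolving down by step — a suspension.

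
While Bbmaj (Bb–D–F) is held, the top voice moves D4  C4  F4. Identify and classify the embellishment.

C4 is an escape tone.

The harmony at that moment is Bb major triad (Bb, D, F); C4 is not a chord tone.
It is approached by step down from D4 and left by leap up to F4.
Step in, leap out — an escape tone.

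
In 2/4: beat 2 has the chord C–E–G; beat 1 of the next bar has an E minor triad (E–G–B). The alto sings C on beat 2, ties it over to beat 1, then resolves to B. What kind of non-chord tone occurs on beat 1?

The harmony at that moment is E minor triad (E, G, B); C is not a chord tone.
It is held over (the same pitch as the preceding C) and left by step down to B.
Held over from the previous chord and resolving down by step — a suspension.

Suspension.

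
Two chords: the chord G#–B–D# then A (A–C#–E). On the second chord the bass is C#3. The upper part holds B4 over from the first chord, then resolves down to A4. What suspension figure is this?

7–6 suspension.

At the second chord the bass is C#3. The suspended B4 lies a seventh above the bass; after resolving down by step to A4, the interval above the bass becomes a sixth.
Suspension figures are named by those two intervals: 7–6.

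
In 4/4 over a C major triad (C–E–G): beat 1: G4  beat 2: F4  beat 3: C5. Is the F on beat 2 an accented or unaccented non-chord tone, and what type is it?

Unaccented escape tone.

The harmony at that moment is C major triad (C, E, G); F4 is not a chord tone.
It is approached by step down from G4 and left by leap up to C5.
Step in, leap out — an escape tone.
It falls on a weak beat, so it is unaccented.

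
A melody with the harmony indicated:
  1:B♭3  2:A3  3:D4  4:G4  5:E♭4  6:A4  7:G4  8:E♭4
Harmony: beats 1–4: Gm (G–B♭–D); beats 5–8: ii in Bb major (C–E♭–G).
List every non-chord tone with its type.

The harmony at that moment is G minor triad (G, B♭, D); A3 is not a chord tone.
It is approached by step down from B♭3 and left by leap up to D4.
Step in, leap out — an escape tone.
The harmony at that moment is C minor triad (C, E♭, G); A4 is not a chord tone.
It is approached by leap up from E♭4 and left by step down to G4.
Leap in, step out — an appoggiatura.

A3 (beat 2) — escape tone; A4 (beat 6) — appoggiatura.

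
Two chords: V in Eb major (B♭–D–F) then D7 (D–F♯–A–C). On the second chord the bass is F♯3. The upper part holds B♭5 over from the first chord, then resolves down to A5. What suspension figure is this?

4–3 suspension.

At the second chord the bass is F♯3. The suspended B♭5 lies a fourth above the bass; after resolving down by step to A5, the interval above the bass becomes a third.
Suspension figures are named by those two intervals: 4–3.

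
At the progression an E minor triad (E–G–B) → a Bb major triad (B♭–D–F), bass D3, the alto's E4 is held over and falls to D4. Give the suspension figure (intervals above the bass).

9–8 suspension.

At the second chord the bass is D3. The suspended E4 lies a ninth above the bass; after resolving down by step to D4, the interval above the bass becomes an octave.
Suspension figures are named by those two intervals: 9–8.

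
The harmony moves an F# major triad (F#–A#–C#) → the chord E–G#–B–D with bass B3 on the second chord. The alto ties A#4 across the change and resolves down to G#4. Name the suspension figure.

At the second chord the bass is B3. The suspended A#4 lies a seventh above the bass; after resolving down by step to G#4, the interval above the bass becomes a sixth.
Suspension figures are named by those two intervals: 7–6.

7–6 suspension.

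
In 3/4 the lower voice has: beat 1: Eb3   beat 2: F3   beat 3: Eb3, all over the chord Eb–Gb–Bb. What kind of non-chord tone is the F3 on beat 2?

Upper neighbor tone.

The harmony at that moment is Eb minor triad (Eb, Gb, Bb); F3 is not a chord tone.
It is approached by step up from Eb3 and left by step down to Eb3.
Step away and step back to the same note — a neighbor tone (upper neighbor).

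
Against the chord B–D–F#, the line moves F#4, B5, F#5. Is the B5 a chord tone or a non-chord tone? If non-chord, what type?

B minor triad contains B, D, F#; B is the root, so it is a chord tone.

Chord tone (the root of B minor triad).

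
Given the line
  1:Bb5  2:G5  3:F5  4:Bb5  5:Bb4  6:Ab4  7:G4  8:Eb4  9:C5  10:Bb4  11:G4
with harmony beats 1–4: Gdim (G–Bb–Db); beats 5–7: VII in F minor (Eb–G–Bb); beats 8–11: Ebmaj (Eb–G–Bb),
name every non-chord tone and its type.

The harmony at that moment is G diminished triad (G, Bb, Db); F5 is not a chord tone.
It is approached by step down from G5 and left by leap up to Bb5.
Step in, leap out — an escape tone.
The harmony at that moment is Eb major triad (Eb, G, Bb); Ab4 is not a chord tone.
It is approached by step down from Bb4 and left by step down to G4.
Step in, step out in the same direction — a passing tone.
The harmony at that moment is Eb major triad (Eb, G, Bb); C5 is not a chord tone.
It is approached by leap up from Eb4 and left by step down to Bb4.
Leap in, step out — an appoggiatura.

F5 (beat 3) — escape tone; Ab4 (beat 6) — passing tone; C5 (beat 9) — appoggiatura.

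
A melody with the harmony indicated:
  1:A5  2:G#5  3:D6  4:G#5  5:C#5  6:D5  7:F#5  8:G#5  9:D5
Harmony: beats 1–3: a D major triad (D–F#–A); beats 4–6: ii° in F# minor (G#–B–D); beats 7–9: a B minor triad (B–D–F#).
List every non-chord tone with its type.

The harmony at that moment is D major triad (D, F#, A); G#5 is not a chord tone.
It is approached by step down from A5 and left by leap up to D6.
Step in, leap out — an escape tone.
The harmony at that moment is G# diminished triad (G#, B, D); C#5 is not a chord tone.
It is approached by leap down from G#5 and left by step up to D5.
Leap in, step out — an appoggiatura.
The harmony at that moment is B minor triad (B, D, F#); G#5 is not a chord tone.
It is approached by step up from F#5 and left by leap down to D5.
Step in, leap out — an escape tone.

G#5 (beat 2) — escape tone; C#5 (beat 5) — appoggiatura; G#5 (beat 8) — escape tone.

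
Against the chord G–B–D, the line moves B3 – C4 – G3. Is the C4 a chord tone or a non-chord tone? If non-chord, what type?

Non-chord tone — an escape tone.

The harmony at that moment is G major triad (G, B, D); C4 is not a chord tone.
It is approached by step up from B3 and left by leap down to G3.
Step in, leap out — an escape tone.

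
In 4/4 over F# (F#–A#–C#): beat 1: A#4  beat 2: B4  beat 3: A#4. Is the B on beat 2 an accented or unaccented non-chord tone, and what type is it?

Unaccented neighbor tone.

The harmony at that moment is F# major triad (F#, A#, C#); B4 is not a chord tone.
It is approached by step up from A#4 and left by step down to A#4.
Step away and step back to the same note — a neighbor tone (upper neighbor).
It falls on a weak beat, so it is unaccented.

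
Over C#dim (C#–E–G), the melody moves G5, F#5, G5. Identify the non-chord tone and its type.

F#5 is a neighbor tone.

The harmony at that moment is C# diminished triad (C#, E, G); F#5 is not a chord tone.
It is approached by step down from G5 and left by step up to G5.
Step away and step back to the same note — a neighbor tone (lower neighbor).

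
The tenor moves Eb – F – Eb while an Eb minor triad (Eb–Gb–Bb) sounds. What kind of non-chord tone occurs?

The harmony at that moment is Eb minor triad (Eb, Gb, Bb); F is not a chord tone.
It is approached by step up from Eb and left by step down to Eb.
Step away and step back to the same note — a neighbor tone (upper neighbor).

F is a neighbor tone.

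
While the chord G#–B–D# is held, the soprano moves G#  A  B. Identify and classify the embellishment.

The harmony at that moment is G# minor triad (G#, B, D#); A is not a chord tone.
It is approached by step up from G# and left by step up to B.
Step in, step out in the same direction — a passing tone.

A is a passing tone.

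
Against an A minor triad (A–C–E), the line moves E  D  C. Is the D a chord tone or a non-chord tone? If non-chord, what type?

The harmony at that moment is A minor triad (A, C, E); D is not a chord tone.
It is approached by step down from E and left by step down to C.
Step in, step out in the same direction — a passing tone.

Non-chord tone — a passing tone.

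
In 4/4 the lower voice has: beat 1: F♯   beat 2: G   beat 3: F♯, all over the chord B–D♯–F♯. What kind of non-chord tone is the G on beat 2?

The harmony at that moment is B major triad (B, D♯, F♯); G is not a chord tone.
It is approached by step up from F♯ and left by step down to F♯.
Step away and step back to the same note — a neighbor tone (upper neighbor).

Upper neighbor tone.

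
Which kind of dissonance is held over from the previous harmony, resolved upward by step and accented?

Approach: by preparation — the pitch is first a chord tone, then held (tied or repeated) while the harmony changes under it. Departure: up by step. Metric position: strong.
A prepared dissonance that resolves upward by step — a retardation. (The same figure resolving downward would be a suspension.)

Retardation.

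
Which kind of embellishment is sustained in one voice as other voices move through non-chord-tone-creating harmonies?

Pedal tone.

Approach: none. Departure: none — a single pitch is sustained while the chords change around it, passing through harmonies that do not contain it.
No melodic motion at all; the dissonance is created entirely by the moving harmonies against the stationary note — a pedal tone (pedal point).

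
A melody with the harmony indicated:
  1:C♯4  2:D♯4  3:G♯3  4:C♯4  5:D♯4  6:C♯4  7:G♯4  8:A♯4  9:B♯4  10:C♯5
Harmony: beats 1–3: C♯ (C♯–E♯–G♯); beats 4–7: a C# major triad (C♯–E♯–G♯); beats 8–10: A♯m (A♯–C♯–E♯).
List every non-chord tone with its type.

The harmony at that moment is C♯ major triad (C♯, E♯, G♯); D♯4 is not a chord tone.
It is approached by step up from C♯4 and left by leap down to G♯3.
Step in, leap out — an escape tone.
The harmony at that moment is C♯ major triad (C♯, E♯, G♯); D♯4 is not a chord tone.
It is approached by step up from C♯4 and left by step down to C♯4.
Step away and step back to the same note — a neighbor tone (upper neighbor).
The harmony at that moment is A♯ minor triad (A♯, C♯, E♯); B♯4 is not a chord tone.
It is approached by step up from A♯4 and left by step up to C♯5.
Step in, step out in the same direction — a passing tone.

D♯4 (beat 2) — escape tone; D♯4 (beat 5) — neighbor tone; B♯4 (beat 9) — passing tone.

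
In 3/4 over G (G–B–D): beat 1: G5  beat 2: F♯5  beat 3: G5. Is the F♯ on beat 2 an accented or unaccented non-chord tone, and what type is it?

The harmony at that moment is G major triad (G, B, D); F♯5 is not a chord tone.
It is approached by step down from G5 and left by step up to G5.
Step away and step back to the same note — a neighbor tone (lower neighbor).
It falls on a weak beat, so it is unaccented.

Unaccented neighbor tone.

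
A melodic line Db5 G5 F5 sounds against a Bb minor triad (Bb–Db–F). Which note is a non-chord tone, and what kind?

G5 is an appoggiatura.

The harmony at that moment is Bb minor triad (Bb, Db, F); G5 is not a chord tone.
It is approached by leap up from Db5 and left by step down to F5.
Leap in, step out — an appoggiatura.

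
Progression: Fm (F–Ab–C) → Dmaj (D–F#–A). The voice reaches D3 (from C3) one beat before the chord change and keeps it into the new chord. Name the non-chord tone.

D3 is an anticipation.

The harmony at that moment is F minor triad (F, Ab, C); D3 is not a chord tone.
It is approached by step up from C3 and then sustained as the same pitch into the next harmony.
Arriving early and becoming a chord tone when the harmony changes — an anticipation.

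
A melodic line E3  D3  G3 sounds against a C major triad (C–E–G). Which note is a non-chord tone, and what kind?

The harmony at that moment is C major triad (C, E, G); D3 is not a chord tone.
It is approached by step down from E3 and left by leap up to G3.
Step in, leap out — an escape tone.

D3 is an escape tone.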